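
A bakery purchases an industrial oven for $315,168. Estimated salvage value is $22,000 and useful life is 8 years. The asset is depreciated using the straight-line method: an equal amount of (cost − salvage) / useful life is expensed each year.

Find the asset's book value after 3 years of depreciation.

$205,230

Depreciable base = $315,168 − $22,000 = $293,168.
Annual expense = $293,168 / 8 = $36,646.
End of year 1: book value $278,522.
End of year 2: book value $241,876.
End of year 3: book value $205,230.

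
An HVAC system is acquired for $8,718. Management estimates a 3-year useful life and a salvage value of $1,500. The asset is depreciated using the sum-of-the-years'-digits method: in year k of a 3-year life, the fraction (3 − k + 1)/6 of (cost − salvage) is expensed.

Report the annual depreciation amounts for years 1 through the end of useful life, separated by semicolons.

$3,609; $2,406; $1,203

Depreciable base = $8,718 − $1,500 = $7,218.
Sum of the years' digits = 3+2+1 = 6.
Year 1: $7,218 × 3/6 = $3,609. Book value $5,109.
Year 2: $7,218 × 2/6 = $2,406. Book value $2,703.
Year 3: $7,218 × 1/6 = $1,203. Book value $1,500.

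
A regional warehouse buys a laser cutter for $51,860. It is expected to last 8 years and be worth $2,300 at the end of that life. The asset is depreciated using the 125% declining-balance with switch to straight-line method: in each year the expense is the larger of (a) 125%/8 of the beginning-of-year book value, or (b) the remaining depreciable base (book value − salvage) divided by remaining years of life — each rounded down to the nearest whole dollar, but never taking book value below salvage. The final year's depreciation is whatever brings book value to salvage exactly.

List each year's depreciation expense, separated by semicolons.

Depreciable base = $51,860 − $2,300 = $49,560.
Year 1: DB = ⌊$51,860 × 125%/8⌋ = $8,103; SL = ⌊$49,560/8⌋ = $6,195 → take DB $8,103. Book value $43,757.
Year 2: DB = ⌊$43,757 × 125%/8⌋ = $6,837; SL = ⌊$41,457/7⌋ = $5,922 → take DB $6,837. Book value $36,920.
Year 3: DB = ⌊$36,920 × 125%/8⌋ = $5,768; SL = ⌊$34,620/6⌋ = $5,770 → take SL $5,770. Book value $31,150.
Year 4: DB = ⌊$31,150 × 125%/8⌋ = $4,867; SL = ⌊$28,850/5⌋ = $5,770 → take SL $5,770. Book value $25,380.
Year 5: DB = ⌊$25,380 × 125%/8⌋ = $3,965; SL = ⌊$23,080/4⌋ = $5,770 → take SL $5,770. Book value $19,610.
Year 6: DB = ⌊$19,610 × 125%/8⌋ = $3,064; SL = ⌊$17,310/3⌋ = $5,770 → take SL $5,770. Book value $13,840.
Year 7: DB = ⌊$13,840 × 125%/8⌋ = $2,162; SL = ⌊$11,540/2⌋ = $5,770 → take SL $5,770. Book value $8,070.
Year 8 (final): $8,070 − $2,300 = $5,770. Book value $2,300.

$8,103; $6,837; $5,770; $5,770; $5,770; $5,770; $5,770; $5,770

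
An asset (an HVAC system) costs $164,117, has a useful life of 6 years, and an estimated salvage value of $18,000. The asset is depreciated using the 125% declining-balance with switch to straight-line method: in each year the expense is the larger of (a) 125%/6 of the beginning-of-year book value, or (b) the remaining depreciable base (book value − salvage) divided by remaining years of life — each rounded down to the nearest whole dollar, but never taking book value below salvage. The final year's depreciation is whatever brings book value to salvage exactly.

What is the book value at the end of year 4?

Depreciable base = $164,117 − $18,000 = $146,117.
Year 1: DB = ⌊$164,117 × 125%/6⌋ = $34,191; SL = ⌊$146,117/6⌋ = $24,352 → take DB $34,191. Book value $129,926.
Year 2: DB = ⌊$129,926 × 125%/6⌋ = $27,067; SL = ⌊$111,926/5⌋ = $22,385 → take DB $27,067. Book value $102,859.
Year 3: DB = ⌊$102,859 × 125%/6⌋ = $21,428; SL = ⌊$84,859/4⌋ = $21,214 → take DB $21,428. Book value $81,431.
Year 4: DB = ⌊$81,431 × 125%/6⌋ = $16,964; SL = ⌊$63,431/3⌋ = $21,143 → take SL $21,143. Book value $60,288.

$60,288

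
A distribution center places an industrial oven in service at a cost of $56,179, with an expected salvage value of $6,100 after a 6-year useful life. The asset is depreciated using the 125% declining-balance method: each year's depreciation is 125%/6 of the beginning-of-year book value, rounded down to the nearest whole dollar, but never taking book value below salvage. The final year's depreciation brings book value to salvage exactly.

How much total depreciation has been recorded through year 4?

Depreciable base = $56,179 − $6,100 = $50,079.
Year 1: ⌊$56,179 × 125%/6⌋ = $11,703. Book value $44,476.
Year 2: ⌊$44,476 × 125%/6⌋ = $9,265. Book value $35,211.
Year 3: ⌊$35,211 × 125%/6⌋ = $7,335. Book value $27,876.
Year 4: ⌊$27,876 × 125%/6⌋ = $5,807. Book value $22,069.
Accumulated through year 4 = $56,179 − $22,069 = $34,110.

$34,110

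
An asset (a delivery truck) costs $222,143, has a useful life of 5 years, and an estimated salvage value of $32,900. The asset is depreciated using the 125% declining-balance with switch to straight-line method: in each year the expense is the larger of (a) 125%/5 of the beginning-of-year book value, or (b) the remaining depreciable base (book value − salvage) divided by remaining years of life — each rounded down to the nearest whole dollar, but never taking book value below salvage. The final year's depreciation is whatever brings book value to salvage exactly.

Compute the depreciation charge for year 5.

Depreciable base = $222,143 − $32,900 = $189,243.
Year 1: DB = ⌊$222,143 × 125%/5⌋ = $55,535; SL = ⌊$189,243/5⌋ = $37,848 → take DB $55,535. Book value $166,608.
Year 2: DB = ⌊$166,608 × 125%/5⌋ = $41,652; SL = ⌊$133,708/4⌋ = $33,427 → take DB $41,652. Book value $124,956.
Year 3: DB = ⌊$124,956 × 125%/5⌋ = $31,239; SL = ⌊$92,056/3⌋ = $30,685 → take DB $31,239. Book value $93,717.
Year 4: DB = ⌊$93,717 × 125%/5⌋ = $23,429; SL = ⌊$60,817/2⌋ = $30,408 → take SL $30,408. Book value $63,309.
Year 5 (final): $63,309 − $32,900 = $30,409. Book value $32,900.

$30,409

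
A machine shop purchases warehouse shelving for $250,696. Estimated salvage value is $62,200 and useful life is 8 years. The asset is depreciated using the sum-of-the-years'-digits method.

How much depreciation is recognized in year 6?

$15,708

Depreciable base = $250,696 − $62,200 = $188,496.
Sum of the years' digits = 8+7+6+5+4+3+2+1 = 36.
Year 1: $188,496 × 8/36 = $41,888. Book value $208,808.
Year 2: $188,496 × 7/36 = $36,652. Book value $172,156.
Year 3: $188,496 × 6/36 = $31,416. Book value $140,740.
Year 4: $188,496 × 5/36 = $26,180. Book value $114,560.
Year 5: $188,496 × 4/36 = $20,944. Book value $93,616.
Year 6: $188,496 × 3/36 = $15,708. Book value $77,908.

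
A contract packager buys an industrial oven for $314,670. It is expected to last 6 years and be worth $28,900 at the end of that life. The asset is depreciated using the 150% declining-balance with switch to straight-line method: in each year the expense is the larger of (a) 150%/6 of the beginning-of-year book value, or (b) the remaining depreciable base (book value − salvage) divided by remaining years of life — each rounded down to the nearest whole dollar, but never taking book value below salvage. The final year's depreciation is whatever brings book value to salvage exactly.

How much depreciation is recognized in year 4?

$34,617

Depreciable base = $314,670 − $28,900 = $285,770.
Year 1: DB = ⌊$314,670 × 150%/6⌋ = $78,667; SL = ⌊$285,770/6⌋ = $47,628 → take DB $78,667. Book value $236,003.
Year 2: DB = ⌊$236,003 × 150%/6⌋ = $59,000; SL = ⌊$207,103/5⌋ = $41,420 → take DB $59,000. Book value $177,003.
Year 3: DB = ⌊$177,003 × 150%/6⌋ = $44,250; SL = ⌊$148,103/4⌋ = $37,025 → take DB $44,250. Book value $132,753.
Year 4: DB = ⌊$132,753 × 150%/6⌋ = $33,188; SL = ⌊$103,853/3⌋ = $34,617 → take SL $34,617. Book value $98,136.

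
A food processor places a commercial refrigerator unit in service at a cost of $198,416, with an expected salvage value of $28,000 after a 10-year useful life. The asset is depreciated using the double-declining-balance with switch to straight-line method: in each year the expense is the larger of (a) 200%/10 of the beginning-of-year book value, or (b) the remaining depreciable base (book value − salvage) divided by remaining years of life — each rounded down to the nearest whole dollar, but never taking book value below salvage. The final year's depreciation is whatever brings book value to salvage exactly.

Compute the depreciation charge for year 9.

Depreciable base = $198,416 − $28,000 = $170,416.
Year 1: DB = ⌊$198,416 × 200%/10⌋ = $39,683; SL = ⌊$170,416/10⌋ = $17,041 → take DB $39,683. Book value $158,733.
Year 2: DB = ⌊$158,733 × 200%/10⌋ = $31,746; SL = ⌊$130,733/9⌋ = $14,525 → take DB $31,746. Book value $126,987.
Year 3: DB = ⌊$126,987 × 200%/10⌋ = $25,397; SL = ⌊$98,987/8⌋ = $12,373 → take DB $25,397. Book value $101,590.
Year 4: DB = ⌊$101,590 × 200%/10⌋ = $20,318; SL = ⌊$73,590/7⌋ = $10,512 → take DB $20,318. Book value $81,272.
Year 5: DB = ⌊$81,272 × 200%/10⌋ = $16,254; SL = ⌊$53,272/6⌋ = $8,878 → take DB $16,254. Book value $65,018.
Year 6: DB = ⌊$65,018 × 200%/10⌋ = $13,003; SL = ⌊$37,018/5⌋ = $7,403 → take DB $13,003. Book value $52,015.
Year 7: DB = ⌊$52,015 × 200%/10⌋ = $10,403; SL = ⌊$24,015/4⌋ = $6,003 → take DB $10,403. Book value $41,612.
Year 8: DB = ⌊$41,612 × 200%/10⌋ = $8,322; SL = ⌊$13,612/3⌋ = $4,537 → take DB $8,322. Book value $33,290.
Year 9: DB = ⌊$33,290 × 200%/10⌋ = $6,658; SL = ⌊$5,290/2⌋ = $2,645 → take DB $6,658, capped at $5,290. Book value $28,000.

$5,290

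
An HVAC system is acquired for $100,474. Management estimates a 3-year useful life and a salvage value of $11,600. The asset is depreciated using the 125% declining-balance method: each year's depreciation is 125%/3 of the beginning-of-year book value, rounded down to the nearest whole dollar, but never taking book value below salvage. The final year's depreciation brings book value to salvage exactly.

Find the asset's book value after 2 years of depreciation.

Depreciable base = $100,474 − $11,600 = $88,874.
Year 1: ⌊$100,474 × 125%/3⌋ = $41,864. Book value $58,610.
Year 2: ⌊$58,610 × 125%/3⌋ = $24,420. Book value $34,190.

$34,190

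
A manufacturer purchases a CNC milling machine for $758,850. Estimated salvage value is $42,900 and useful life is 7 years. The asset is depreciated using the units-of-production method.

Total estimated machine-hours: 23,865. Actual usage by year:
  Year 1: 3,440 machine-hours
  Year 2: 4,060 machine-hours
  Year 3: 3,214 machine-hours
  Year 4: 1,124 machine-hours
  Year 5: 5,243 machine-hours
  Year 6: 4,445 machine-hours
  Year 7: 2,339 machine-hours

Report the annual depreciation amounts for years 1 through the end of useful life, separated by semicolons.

$103,200; $121,800; $96,420; $33,720; $157,290; $133,350; $70,170

Depreciable base = $758,850 − $42,900 = $715,950.
Rate = $715,950 / 23,865 machine-hours = $30 per machine-hour.
Year 1: 3,440 × $30 = $103,200. Book value $655,650.
Year 2: 4,060 × $30 = $121,800. Book value $533,850.
Year 3: 3,214 × $30 = $96,420. Book value $437,430.
Year 4: 1,124 × $30 = $33,720. Book value $403,710.
Year 5: 5,243 × $30 = $157,290. Book value $246,420.
Year 6: 4,445 × $30 = $133,350. Book value $113,070.
Year 7: 2,339 × $30 = $70,170. Book value $42,900.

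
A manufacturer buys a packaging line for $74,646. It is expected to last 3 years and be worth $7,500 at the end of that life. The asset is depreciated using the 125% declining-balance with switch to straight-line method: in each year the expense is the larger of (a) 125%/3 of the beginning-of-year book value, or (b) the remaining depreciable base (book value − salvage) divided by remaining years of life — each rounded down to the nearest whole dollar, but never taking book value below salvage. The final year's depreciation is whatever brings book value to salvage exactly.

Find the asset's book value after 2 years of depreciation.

$25,401

Depreciable base = $74,646 − $7,500 = $67,146.
Year 1: DB = ⌊$74,646 × 125%/3⌋ = $31,102; SL = ⌊$67,146/3⌋ = $22,382 → take DB $31,102. Book value $43,544.
Year 2: DB = ⌊$43,544 × 125%/3⌋ = $18,143; SL = ⌊$36,044/2⌋ = $18,022 → take DB $18,143. Book value $25,401.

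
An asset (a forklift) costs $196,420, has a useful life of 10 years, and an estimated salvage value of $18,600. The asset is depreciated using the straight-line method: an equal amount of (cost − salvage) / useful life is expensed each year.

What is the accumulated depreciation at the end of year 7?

$124,474

Depreciable base = $196,420 − $18,600 = $177,820.
Annual expense = $177,820 / 10 = $17,782.
End of year 1: book value $178,638.
End of year 2: book value $160,856.
End of year 3: book value $143,074.
End of year 4: book value $125,292.
End of year 5: book value $107,510.
End of year 6: book value $89,728.
End of year 7: book value $71,946.
Accumulated through year 7 = $196,420 − $71,946 = $124,474.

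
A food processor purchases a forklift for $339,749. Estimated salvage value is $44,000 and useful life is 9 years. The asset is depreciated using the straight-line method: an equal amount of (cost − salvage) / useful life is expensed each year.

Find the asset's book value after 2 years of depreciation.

$274,027

Depreciable base = $339,749 − $44,000 = $295,749.
Annual expense = $295,749 / 9 = $32,861.
End of year 1: book value $306,888.
End of year 2: book value $274,027.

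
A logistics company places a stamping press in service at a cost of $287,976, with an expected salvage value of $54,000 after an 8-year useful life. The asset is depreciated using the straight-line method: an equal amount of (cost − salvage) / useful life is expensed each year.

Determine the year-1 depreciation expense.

Depreciable base = $287,976 − $54,000 = $233,976.
Annual expense = $233,976 / 8 = $29,247.

$29,247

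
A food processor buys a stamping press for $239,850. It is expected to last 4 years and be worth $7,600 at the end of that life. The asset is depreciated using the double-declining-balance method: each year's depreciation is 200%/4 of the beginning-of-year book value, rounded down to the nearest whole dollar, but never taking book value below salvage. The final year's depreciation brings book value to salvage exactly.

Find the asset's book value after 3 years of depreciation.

$29,982

Depreciable base = $239,850 − $7,600 = $232,250.
Year 1: ⌊$239,850 × 200%/4⌋ = $119,925. Book value $119,925.
Year 2: ⌊$119,925 × 200%/4⌋ = $59,962. Book value $59,963.
Year 3: ⌊$59,963 × 200%/4⌋ = $29,981. Book value $29,982.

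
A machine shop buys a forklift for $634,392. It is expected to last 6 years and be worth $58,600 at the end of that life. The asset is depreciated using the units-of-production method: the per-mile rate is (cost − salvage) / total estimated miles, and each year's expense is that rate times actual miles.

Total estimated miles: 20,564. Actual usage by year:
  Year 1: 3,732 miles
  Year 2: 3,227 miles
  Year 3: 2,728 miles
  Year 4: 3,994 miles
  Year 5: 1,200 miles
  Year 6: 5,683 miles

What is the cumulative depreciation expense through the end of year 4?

Depreciable base = $634,392 − $58,600 = $575,792.
Rate = $575,792 / 20,564 miles = $28 per mile.
Year 1: 3,732 × $28 = $104,496. Book value $529,896.
Year 2: 3,227 × $28 = $90,356. Book value $439,540.
Year 3: 2,728 × $28 = $76,384. Book value $363,156.
Year 4: 3,994 × $28 = $111,832. Book value $251,324.
Accumulated through year 4 = $634,392 − $251,324 = $383,068.

$383,068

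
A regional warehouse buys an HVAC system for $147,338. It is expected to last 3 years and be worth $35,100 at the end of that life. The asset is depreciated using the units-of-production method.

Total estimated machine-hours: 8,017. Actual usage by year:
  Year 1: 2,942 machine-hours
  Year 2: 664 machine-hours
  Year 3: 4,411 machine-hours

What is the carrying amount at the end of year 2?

$96,854

Depreciable base = $147,338 − $35,100 = $112,238.
Rate = $112,238 / 8,017 machine-hours = $14 per machine-hour.
Year 1: 2,942 × $14 = $41,188. Book value $106,150.
Year 2: 664 × $14 = $9,296. Book value $96,854.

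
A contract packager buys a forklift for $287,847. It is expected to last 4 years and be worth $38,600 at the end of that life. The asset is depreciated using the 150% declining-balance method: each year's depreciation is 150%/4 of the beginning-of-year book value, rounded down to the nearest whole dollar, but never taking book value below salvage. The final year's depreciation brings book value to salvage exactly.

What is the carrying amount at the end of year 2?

Depreciable base = $287,847 − $38,600 = $249,247.
Year 1: ⌊$287,847 × 150%/4⌋ = $107,942. Book value $179,905.
Year 2: ⌊$179,905 × 150%/4⌋ = $67,464. Book value $112,441.

$112,441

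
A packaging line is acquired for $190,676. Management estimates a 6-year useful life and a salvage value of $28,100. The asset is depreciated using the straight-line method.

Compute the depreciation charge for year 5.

$27,096

Depreciable base = $190,676 − $28,100 = $162,576.
Annual expense = $162,576 / 6 = $27,096.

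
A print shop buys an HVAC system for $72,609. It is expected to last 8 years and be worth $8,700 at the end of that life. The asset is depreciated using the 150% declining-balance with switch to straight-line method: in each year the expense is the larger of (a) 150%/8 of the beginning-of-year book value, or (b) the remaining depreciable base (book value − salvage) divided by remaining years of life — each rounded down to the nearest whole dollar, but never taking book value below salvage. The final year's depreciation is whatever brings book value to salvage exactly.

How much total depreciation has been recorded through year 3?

$33,662

Depreciable base = $72,609 − $8,700 = $63,909.
Year 1: DB = ⌊$72,609 × 150%/8⌋ = $13,614; SL = ⌊$63,909/8⌋ = $7,988 → take DB $13,614. Book value $58,995.
Year 2: DB = ⌊$58,995 × 150%/8⌋ = $11,061; SL = ⌊$50,295/7⌋ = $7,185 → take DB $11,061. Book value $47,934.
Year 3: DB = ⌊$47,934 × 150%/8⌋ = $8,987; SL = ⌊$39,234/6⌋ = $6,539 → take DB $8,987. Book value $38,947.
Accumulated through year 3 = $72,609 − $38,947 = $33,662.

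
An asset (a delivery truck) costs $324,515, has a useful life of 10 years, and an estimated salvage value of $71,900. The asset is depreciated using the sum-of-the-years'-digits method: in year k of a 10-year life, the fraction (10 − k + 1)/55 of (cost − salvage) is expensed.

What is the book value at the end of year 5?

Depreciable base = $324,515 − $71,900 = $252,615.
Sum of the years' digits = 10+9+8+7+6+5+4+3+2+1 = 55.
Year 1: $252,615 × 10/55 = $45,930. Book value $278,585.
Year 2: $252,615 × 9/55 = $41,337. Book value $237,248.
Year 3: $252,615 × 8/55 = $36,744. Book value $200,504.
Year 4: $252,615 × 7/55 = $32,151. Book value $168,353.
Year 5: $252,615 × 6/55 = $27,558. Book value $140,795.

$140,795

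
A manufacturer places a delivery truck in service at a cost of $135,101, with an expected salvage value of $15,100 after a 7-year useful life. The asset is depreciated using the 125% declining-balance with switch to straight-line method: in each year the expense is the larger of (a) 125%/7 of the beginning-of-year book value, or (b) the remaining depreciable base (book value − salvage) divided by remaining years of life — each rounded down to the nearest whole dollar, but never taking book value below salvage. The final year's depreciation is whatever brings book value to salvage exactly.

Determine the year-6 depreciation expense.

$14,945

Depreciable base = $135,101 − $15,100 = $120,001.
Year 1: DB = ⌊$135,101 × 125%/7⌋ = $24,125; SL = ⌊$120,001/7⌋ = $17,143 → take DB $24,125. Book value $110,976.
Year 2: DB = ⌊$110,976 × 125%/7⌋ = $19,817; SL = ⌊$95,876/6⌋ = $15,979 → take DB $19,817. Book value $91,159.
Year 3: DB = ⌊$91,159 × 125%/7⌋ = $16,278; SL = ⌊$76,059/5⌋ = $15,211 → take DB $16,278. Book value $74,881.
Year 4: DB = ⌊$74,881 × 125%/7⌋ = $13,371; SL = ⌊$59,781/4⌋ = $14,945 → take SL $14,945. Book value $59,936.
Year 5: DB = ⌊$59,936 × 125%/7⌋ = $10,702; SL = ⌊$44,836/3⌋ = $14,945 → take SL $14,945. Book value $44,991.
Year 6: DB = ⌊$44,991 × 125%/7⌋ = $8,034; SL = ⌊$29,891/2⌋ = $14,945 → take SL $14,945. Book value $30,046.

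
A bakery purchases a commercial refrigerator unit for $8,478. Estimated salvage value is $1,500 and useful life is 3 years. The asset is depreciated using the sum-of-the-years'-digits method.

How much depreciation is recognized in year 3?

$1,163

Depreciable base = $8,478 − $1,500 = $6,978.
Sum of the years' digits = 3+2+1 = 6.
Year 1: $6,978 × 3/6 = $3,489. Book value $4,989.
Year 2: $6,978 × 2/6 = $2,326. Book value $2,663.
Year 3: $6,978 × 1/6 = $1,163. Book value $1,500.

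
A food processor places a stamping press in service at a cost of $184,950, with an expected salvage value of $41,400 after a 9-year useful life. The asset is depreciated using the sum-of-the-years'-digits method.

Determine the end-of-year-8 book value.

Depreciable base = $184,950 − $41,400 = $143,550.
Sum of the years' digits = 9+8+7+6+5+4+3+2+1 = 45.
Year 1: $143,550 × 9/45 = $28,710. Book value $156,240.
Year 2: $143,550 × 8/45 = $25,520. Book value $130,720.
Year 3: $143,550 × 7/45 = $22,330. Book value $108,390.
Year 4: $143,550 × 6/45 = $19,140. Book value $89,250.
Year 5: $143,550 × 5/45 = $15,950. Book value $73,300.
Year 6: $143,550 × 4/45 = $12,760. Book value $60,540.
Year 7: $143,550 × 3/45 = $9,570. Book value $50,970.
Year 8: $143,550 × 2/45 = $6,380. Book value $44,590.

$44,590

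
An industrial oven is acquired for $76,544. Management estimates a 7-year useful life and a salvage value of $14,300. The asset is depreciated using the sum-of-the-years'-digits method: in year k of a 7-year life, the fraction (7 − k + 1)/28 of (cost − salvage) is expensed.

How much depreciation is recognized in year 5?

Depreciable base = $76,544 − $14,300 = $62,244.
Sum of the years' digits = 7+6+5+4+3+2+1 = 28.
Year 1: $62,244 × 7/28 = $15,561. Book value $60,983.
Year 2: $62,244 × 6/28 = $13,338. Book value $47,645.
Year 3: $62,244 × 5/28 = $11,115. Book value $36,530.
Year 4: $62,244 × 4/28 = $8,892. Book value $27,638.
Year 5: $62,244 × 3/28 = $6,669. Book value $20,969.

$6,669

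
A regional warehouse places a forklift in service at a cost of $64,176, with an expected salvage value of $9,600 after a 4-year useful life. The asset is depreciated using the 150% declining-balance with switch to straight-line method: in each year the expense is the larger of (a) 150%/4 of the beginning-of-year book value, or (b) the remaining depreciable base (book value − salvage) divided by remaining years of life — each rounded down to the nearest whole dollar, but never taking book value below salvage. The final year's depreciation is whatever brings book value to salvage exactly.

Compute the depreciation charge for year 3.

$9,400

Depreciable base = $64,176 − $9,600 = $54,576.
Year 1: DB = ⌊$64,176 × 150%/4⌋ = $24,066; SL = ⌊$54,576/4⌋ = $13,644 → take DB $24,066. Book value $40,110.
Year 2: DB = ⌊$40,110 × 150%/4⌋ = $15,041; SL = ⌊$30,510/3⌋ = $10,170 → take DB $15,041. Book value $25,069.
Year 3: DB = ⌊$25,069 × 150%/4⌋ = $9,400; SL = ⌊$15,469/2⌋ = $7,734 → take DB $9,400. Book value $15,669.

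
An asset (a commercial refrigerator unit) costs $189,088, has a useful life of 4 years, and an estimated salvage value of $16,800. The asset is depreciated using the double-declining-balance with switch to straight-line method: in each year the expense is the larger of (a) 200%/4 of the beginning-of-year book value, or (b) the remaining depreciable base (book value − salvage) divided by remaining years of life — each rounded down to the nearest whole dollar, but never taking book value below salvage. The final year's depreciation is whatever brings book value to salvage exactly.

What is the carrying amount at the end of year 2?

$47,272

Depreciable base = $189,088 − $16,800 = $172,288.
Year 1: DB = ⌊$189,088 × 200%/4⌋ = $94,544; SL = ⌊$172,288/4⌋ = $43,072 → take DB $94,544. Book value $94,544.
Year 2: DB = ⌊$94,544 × 200%/4⌋ = $47,272; SL = ⌊$77,744/3⌋ = $25,914 → take DB $47,272. Book value $47,272.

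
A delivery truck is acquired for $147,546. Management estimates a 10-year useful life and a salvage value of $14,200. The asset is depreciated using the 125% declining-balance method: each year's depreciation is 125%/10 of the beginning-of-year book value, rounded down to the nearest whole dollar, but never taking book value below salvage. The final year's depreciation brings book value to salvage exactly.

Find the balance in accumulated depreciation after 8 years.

$96,845

Depreciable base = $147,546 − $14,200 = $133,346.
Year 1: ⌊$147,546 × 125%/10⌋ = $18,443. Book value $129,103.
Year 2: ⌊$129,103 × 125%/10⌋ = $16,137. Book value $112,966.
Year 3: ⌊$112,966 × 125%/10⌋ = $14,120. Book value $98,846.
Year 4: ⌊$98,846 × 125%/10⌋ = $12,355. Book value $86,491.
Year 5: ⌊$86,491 × 125%/10⌋ = $10,811. Book value $75,680.
Year 6: ⌊$75,680 × 125%/10⌋ = $9,460. Book value $66,220.
Year 7: ⌊$66,220 × 125%/10⌋ = $8,277. Book value $57,943.
Year 8: ⌊$57,943 × 125%/10⌋ = $7,242. Book value $50,701.
Accumulated through year 8 = $147,546 − $50,701 = $96,845.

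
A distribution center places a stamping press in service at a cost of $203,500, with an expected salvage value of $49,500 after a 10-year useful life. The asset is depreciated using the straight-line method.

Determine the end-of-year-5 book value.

Depreciable base = $203,500 − $49,500 = $154,000.
Annual expense = $154,000 / 10 = $15,400.
End of year 1: book value $188,100.
End of year 2: book value $172,700.
End of year 3: book value $157,300.
End of year 4: book value $141,900.
End of year 5: book value $126,500.

$126,500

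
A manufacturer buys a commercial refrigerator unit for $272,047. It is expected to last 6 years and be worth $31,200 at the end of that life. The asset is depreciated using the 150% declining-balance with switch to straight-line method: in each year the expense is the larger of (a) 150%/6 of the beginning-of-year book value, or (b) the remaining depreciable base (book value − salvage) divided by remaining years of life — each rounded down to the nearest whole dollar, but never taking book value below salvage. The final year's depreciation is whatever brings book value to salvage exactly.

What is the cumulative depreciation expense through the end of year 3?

$157,276

Depreciable base = $272,047 − $31,200 = $240,847.
Year 1: DB = ⌊$272,047 × 150%/6⌋ = $68,011; SL = ⌊$240,847/6⌋ = $40,141 → take DB $68,011. Book value $204,036.
Year 2: DB = ⌊$204,036 × 150%/6⌋ = $51,009; SL = ⌊$172,836/5⌋ = $34,567 → take DB $51,009. Book value $153,027.
Year 3: DB = ⌊$153,027 × 150%/6⌋ = $38,256; SL = ⌊$121,827/4⌋ = $30,456 → take DB $38,256. Book value $114,771.
Accumulated through year 3 = $272,047 − $114,771 = $157,276.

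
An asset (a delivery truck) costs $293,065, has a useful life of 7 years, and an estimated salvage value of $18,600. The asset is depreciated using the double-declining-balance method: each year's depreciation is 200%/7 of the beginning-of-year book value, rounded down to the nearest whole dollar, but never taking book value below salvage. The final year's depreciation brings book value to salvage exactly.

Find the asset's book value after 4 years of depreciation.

Depreciable base = $293,065 − $18,600 = $274,465.
Year 1: ⌊$293,065 × 200%/7⌋ = $83,732. Book value $209,333.
Year 2: ⌊$209,333 × 200%/7⌋ = $59,809. Book value $149,524.
Year 3: ⌊$149,524 × 200%/7⌋ = $42,721. Book value $106,803.
Year 4: ⌊$106,803 × 200%/7⌋ = $30,515. Book value $76,288.

$76,288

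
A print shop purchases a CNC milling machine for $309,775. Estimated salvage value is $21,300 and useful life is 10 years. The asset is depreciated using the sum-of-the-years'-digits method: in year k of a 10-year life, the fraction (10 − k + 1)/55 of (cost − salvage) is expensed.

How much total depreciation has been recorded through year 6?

Depreciable base = $309,775 − $21,300 = $288,475.
Sum of the years' digits = 10+9+8+7+6+5+4+3+2+1 = 55.
Year 1: $288,475 × 10/55 = $52,450. Book value $257,325.
Year 2: $288,475 × 9/55 = $47,205. Book value $210,120.
Year 3: $288,475 × 8/55 = $41,960. Book value $168,160.
Year 4: $288,475 × 7/55 = $36,715. Book value $131,445.
Year 5: $288,475 × 6/55 = $31,470. Book value $99,975.
Year 6: $288,475 × 5/55 = $26,225. Book value $73,750.
Accumulated through year 6 = $309,775 − $73,750 = $236,025.

$236,025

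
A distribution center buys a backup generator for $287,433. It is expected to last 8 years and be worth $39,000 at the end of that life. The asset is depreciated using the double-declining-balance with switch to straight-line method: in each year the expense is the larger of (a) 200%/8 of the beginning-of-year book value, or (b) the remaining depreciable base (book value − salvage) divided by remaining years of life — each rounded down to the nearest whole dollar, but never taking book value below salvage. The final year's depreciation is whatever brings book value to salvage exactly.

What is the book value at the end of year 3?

Depreciable base = $287,433 − $39,000 = $248,433.
Year 1: DB = ⌊$287,433 × 200%/8⌋ = $71,858; SL = ⌊$248,433/8⌋ = $31,054 → take DB $71,858. Book value $215,575.
Year 2: DB = ⌊$215,575 × 200%/8⌋ = $53,893; SL = ⌊$176,575/7⌋ = $25,225 → take DB $53,893. Book value $161,682.
Year 3: DB = ⌊$161,682 × 200%/8⌋ = $40,420; SL = ⌊$122,682/6⌋ = $20,447 → take DB $40,420. Book value $121,262.

$121,262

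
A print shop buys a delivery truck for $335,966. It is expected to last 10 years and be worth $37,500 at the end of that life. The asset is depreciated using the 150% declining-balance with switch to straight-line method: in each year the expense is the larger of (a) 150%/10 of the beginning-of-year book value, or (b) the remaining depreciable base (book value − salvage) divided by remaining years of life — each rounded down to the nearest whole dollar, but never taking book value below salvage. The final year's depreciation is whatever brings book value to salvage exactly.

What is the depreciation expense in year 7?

$22,303

Depreciable base = $335,966 − $37,500 = $298,466.
Year 1: DB = ⌊$335,966 × 150%/10⌋ = $50,394; SL = ⌊$298,466/10⌋ = $29,846 → take DB $50,394. Book value $285,572.
Year 2: DB = ⌊$285,572 × 150%/10⌋ = $42,835; SL = ⌊$248,072/9⌋ = $27,563 → take DB $42,835. Book value $242,737.
Year 3: DB = ⌊$242,737 × 150%/10⌋ = $36,410; SL = ⌊$205,237/8⌋ = $25,654 → take DB $36,410. Book value $206,327.
Year 4: DB = ⌊$206,327 × 150%/10⌋ = $30,949; SL = ⌊$168,827/7⌋ = $24,118 → take DB $30,949. Book value $175,378.
Year 5: DB = ⌊$175,378 × 150%/10⌋ = $26,306; SL = ⌊$137,878/6⌋ = $22,979 → take DB $26,306. Book value $149,072.
Year 6: DB = ⌊$149,072 × 150%/10⌋ = $22,360; SL = ⌊$111,572/5⌋ = $22,314 → take DB $22,360. Book value $126,712.
Year 7: DB = ⌊$126,712 × 150%/10⌋ = $19,006; SL = ⌊$89,212/4⌋ = $22,303 → take SL $22,303. Book value $104,409.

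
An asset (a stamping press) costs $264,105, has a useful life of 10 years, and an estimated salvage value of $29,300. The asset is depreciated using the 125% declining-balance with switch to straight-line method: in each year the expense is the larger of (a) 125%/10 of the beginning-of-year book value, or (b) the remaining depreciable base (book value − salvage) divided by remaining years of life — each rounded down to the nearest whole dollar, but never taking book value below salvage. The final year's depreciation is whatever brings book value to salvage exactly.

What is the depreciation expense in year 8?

$20,919

Depreciable base = $264,105 − $29,300 = $234,805.
Year 1: DB = ⌊$264,105 × 125%/10⌋ = $33,013; SL = ⌊$234,805/10⌋ = $23,480 → take DB $33,013. Book value $231,092.
Year 2: DB = ⌊$231,092 × 125%/10⌋ = $28,886; SL = ⌊$201,792/9⌋ = $22,421 → take DB $28,886. Book value $202,206.
Year 3: DB = ⌊$202,206 × 125%/10⌋ = $25,275; SL = ⌊$172,906/8⌋ = $21,613 → take DB $25,275. Book value $176,931.
Year 4: DB = ⌊$176,931 × 125%/10⌋ = $22,116; SL = ⌊$147,631/7⌋ = $21,090 → take DB $22,116. Book value $154,815.
Year 5: DB = ⌊$154,815 × 125%/10⌋ = $19,351; SL = ⌊$125,515/6⌋ = $20,919 → take SL $20,919. Book value $133,896.
Year 6: DB = ⌊$133,896 × 125%/10⌋ = $16,737; SL = ⌊$104,596/5⌋ = $20,919 → take SL $20,919. Book value $112,977.
Year 7: DB = ⌊$112,977 × 125%/10⌋ = $14,122; SL = ⌊$83,677/4⌋ = $20,919 → take SL $20,919. Book value $92,058.
Year 8: DB = ⌊$92,058 × 125%/10⌋ = $11,507; SL = ⌊$62,758/3⌋ = $20,919 → take SL $20,919. Book value $71,139.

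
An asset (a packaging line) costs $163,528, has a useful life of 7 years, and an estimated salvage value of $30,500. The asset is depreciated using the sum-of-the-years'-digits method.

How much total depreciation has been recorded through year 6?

$128,277

Depreciable base = $163,528 − $30,500 = $133,028.
Sum of the years' digits = 7+6+5+4+3+2+1 = 28.
Year 1: $133,028 × 7/28 = $33,257. Book value $130,271.
Year 2: $133,028 × 6/28 = $28,506. Book value $101,765.
Year 3: $133,028 × 5/28 = $23,755. Book value $78,010.
Year 4: $133,028 × 4/28 = $19,004. Book value $59,006.
Year 5: $133,028 × 3/28 = $14,253. Book value $44,753.
Year 6: $133,028 × 2/28 = $9,502. Book value $35,251.
Accumulated through year 6 = $163,528 − $35,251 = $128,277.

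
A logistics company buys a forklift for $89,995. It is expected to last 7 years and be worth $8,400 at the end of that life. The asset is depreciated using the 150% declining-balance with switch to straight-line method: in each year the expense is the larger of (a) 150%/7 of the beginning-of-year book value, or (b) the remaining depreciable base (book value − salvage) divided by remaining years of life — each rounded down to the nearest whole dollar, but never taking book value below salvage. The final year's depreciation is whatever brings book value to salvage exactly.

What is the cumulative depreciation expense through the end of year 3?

Depreciable base = $89,995 − $8,400 = $81,595.
Year 1: DB = ⌊$89,995 × 150%/7⌋ = $19,284; SL = ⌊$81,595/7⌋ = $11,656 → take DB $19,284. Book value $70,711.
Year 2: DB = ⌊$70,711 × 150%/7⌋ = $15,152; SL = ⌊$62,311/6⌋ = $10,385 → take DB $15,152. Book value $55,559.
Year 3: DB = ⌊$55,559 × 150%/7⌋ = $11,905; SL = ⌊$47,159/5⌋ = $9,431 → take DB $11,905. Book value $43,654.
Accumulated through year 3 = $89,995 − $43,654 = $46,341.

$46,341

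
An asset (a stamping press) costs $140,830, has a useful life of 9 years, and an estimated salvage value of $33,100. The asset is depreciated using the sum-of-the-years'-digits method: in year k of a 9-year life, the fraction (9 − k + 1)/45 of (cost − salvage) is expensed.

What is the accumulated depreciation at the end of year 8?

$105,336

Depreciable base = $140,830 − $33,100 = $107,730.
Sum of the years' digits = 9+8+7+6+5+4+3+2+1 = 45.
Year 1: $107,730 × 9/45 = $21,546. Book value $119,284.
Year 2: $107,730 × 8/45 = $19,152. Book value $100,132.
Year 3: $107,730 × 7/45 = $16,758. Book value $83,374.
Year 4: $107,730 × 6/45 = $14,364. Book value $69,010.
Year 5: $107,730 × 5/45 = $11,970. Book value $57,040.
Year 6: $107,730 × 4/45 = $9,576. Book value $47,464.
Year 7: $107,730 × 3/45 = $7,182. Book value $40,282.
Year 8: $107,730 × 2/45 = $4,788. Book value $35,494.
Accumulated through year 8 = $140,830 − $35,494 = $105,336.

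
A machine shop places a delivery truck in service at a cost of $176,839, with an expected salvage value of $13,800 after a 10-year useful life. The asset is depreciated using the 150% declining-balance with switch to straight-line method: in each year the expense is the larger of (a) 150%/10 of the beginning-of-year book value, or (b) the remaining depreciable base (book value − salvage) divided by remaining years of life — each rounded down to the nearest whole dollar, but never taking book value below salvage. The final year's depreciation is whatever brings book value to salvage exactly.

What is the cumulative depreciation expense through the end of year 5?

Depreciable base = $176,839 − $13,800 = $163,039.
Year 1: DB = ⌊$176,839 × 150%/10⌋ = $26,525; SL = ⌊$163,039/10⌋ = $16,303 → take DB $26,525. Book value $150,314.
Year 2: DB = ⌊$150,314 × 150%/10⌋ = $22,547; SL = ⌊$136,514/9⌋ = $15,168 → take DB $22,547. Book value $127,767.
Year 3: DB = ⌊$127,767 × 150%/10⌋ = $19,165; SL = ⌊$113,967/8⌋ = $14,245 → take DB $19,165. Book value $108,602.
Year 4: DB = ⌊$108,602 × 150%/10⌋ = $16,290; SL = ⌊$94,802/7⌋ = $13,543 → take DB $16,290. Book value $92,312.
Year 5: DB = ⌊$92,312 × 150%/10⌋ = $13,846; SL = ⌊$78,512/6⌋ = $13,085 → take DB $13,846. Book value $78,466.
Accumulated through year 5 = $176,839 − $78,466 = $98,373.

$98,373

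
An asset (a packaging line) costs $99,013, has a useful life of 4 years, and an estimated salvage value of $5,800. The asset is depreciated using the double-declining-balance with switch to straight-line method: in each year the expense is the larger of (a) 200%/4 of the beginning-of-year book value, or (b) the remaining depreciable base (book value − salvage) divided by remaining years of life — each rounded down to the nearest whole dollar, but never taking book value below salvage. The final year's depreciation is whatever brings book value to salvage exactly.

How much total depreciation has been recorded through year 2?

Depreciable base = $99,013 − $5,800 = $93,213.
Year 1: DB = ⌊$99,013 × 200%/4⌋ = $49,506; SL = ⌊$93,213/4⌋ = $23,303 → take DB $49,506. Book value $49,507.
Year 2: DB = ⌊$49,507 × 200%/4⌋ = $24,753; SL = ⌊$43,707/3⌋ = $14,569 → take DB $24,753. Book value $24,754.
Accumulated through year 2 = $99,013 − $24,754 = $74,259.

$74,259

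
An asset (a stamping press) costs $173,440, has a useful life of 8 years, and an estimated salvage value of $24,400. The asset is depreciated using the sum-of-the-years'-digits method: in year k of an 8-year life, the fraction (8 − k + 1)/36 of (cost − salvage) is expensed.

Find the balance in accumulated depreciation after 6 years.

Depreciable base = $173,440 − $24,400 = $149,040.
Sum of the years' digits = 8+7+6+5+4+3+2+1 = 36.
Year 1: $149,040 × 8/36 = $33,120. Book value $140,320.
Year 2: $149,040 × 7/36 = $28,980. Book value $111,340.
Year 3: $149,040 × 6/36 = $24,840. Book value $86,500.
Year 4: $149,040 × 5/36 = $20,700. Book value $65,800.
Year 5: $149,040 × 4/36 = $16,560. Book value $49,240.
Year 6: $149,040 × 3/36 = $12,420. Book value $36,820.
Accumulated through year 6 = $173,440 − $36,820 = $136,620.

$136,620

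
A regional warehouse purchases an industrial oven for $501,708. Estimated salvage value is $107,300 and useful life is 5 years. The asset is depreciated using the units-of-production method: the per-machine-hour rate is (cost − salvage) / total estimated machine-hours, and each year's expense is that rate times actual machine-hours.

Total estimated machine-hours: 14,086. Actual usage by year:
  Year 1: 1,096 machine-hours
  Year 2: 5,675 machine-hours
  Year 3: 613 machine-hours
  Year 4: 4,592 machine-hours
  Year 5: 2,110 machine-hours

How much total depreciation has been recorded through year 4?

Depreciable base = $501,708 − $107,300 = $394,408.
Rate = $394,408 / 14,086 machine-hours = $28 per machine-hour.
Year 1: 1,096 × $28 = $30,688. Book value $471,020.
Year 2: 5,675 × $28 = $158,900. Book value $312,120.
Year 3: 613 × $28 = $17,164. Book value $294,956.
Year 4: 4,592 × $28 = $128,576. Book value $166,380.
Accumulated through year 4 = $501,708 − $166,380 = $335,328.

$335,328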